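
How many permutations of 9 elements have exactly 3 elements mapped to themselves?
Choose the 3 fixed points C(9,3) = 84, derange the rest: !6 = Σ_{j=0}^{6} (-1)^j·6!/j! = 720 - 720 + 360 - 120 + 30 - 6 + 1 = 265. Product = 84 × 265 = 22260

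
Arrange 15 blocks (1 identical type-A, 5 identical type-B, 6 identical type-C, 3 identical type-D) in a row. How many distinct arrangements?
15! / (1! × 5! × 6! × 3!) = 2522520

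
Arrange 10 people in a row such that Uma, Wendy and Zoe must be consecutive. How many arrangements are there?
Treat the 3 as one block: (10-3+1)! × 3! = 40320 × 6 = 241920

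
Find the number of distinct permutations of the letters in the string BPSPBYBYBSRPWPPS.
16! / (4! × 2! × 1! × 1! × 5! × 3!) = 605404800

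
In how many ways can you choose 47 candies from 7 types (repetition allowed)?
C(47+7-1, 7-1) = C(53, 6) = 22957480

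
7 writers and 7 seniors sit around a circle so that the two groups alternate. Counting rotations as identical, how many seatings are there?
Fix one of the writers: (7-1)! ways for the remaining writers, × 7! ways for the seniors = 720 × 5040 = 3628800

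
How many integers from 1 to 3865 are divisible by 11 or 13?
⌊3865/11⌋ + ⌊3865/13⌋ - ⌊3865/143⌋ = 351 + 297 - 27 = 621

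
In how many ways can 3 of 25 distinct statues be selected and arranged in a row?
P(25,3) = 25!/(25-3)! = 13800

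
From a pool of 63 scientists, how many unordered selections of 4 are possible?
C(63,4) = 63!/(4!×59!) = 595665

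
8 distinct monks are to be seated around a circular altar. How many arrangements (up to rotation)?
Circular: fix one position, arrange the rest. (8-1)! = 5040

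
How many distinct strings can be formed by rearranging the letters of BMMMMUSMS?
9! / (2! × 1! × 1! × 5!) = 1512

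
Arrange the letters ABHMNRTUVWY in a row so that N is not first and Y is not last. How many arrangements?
By inclusion-exclusion: 11! - 2×(11-1)! + (11-2)! = 39916800 - 7257600 + 362880 = 33022080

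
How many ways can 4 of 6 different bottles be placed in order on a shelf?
P(6,4) = 6!/(6-4)! = 360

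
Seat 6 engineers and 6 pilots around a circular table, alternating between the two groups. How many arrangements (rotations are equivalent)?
Fix one of the engineers: (6-1)! ways for the remaining engineers, × 6! ways for the pilots = 120 × 720 = 86400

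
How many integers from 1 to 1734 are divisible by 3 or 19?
⌊1734/3⌋ + ⌊1734/19⌋ - ⌊1734/57⌋ = 578 + 91 - 30 = 639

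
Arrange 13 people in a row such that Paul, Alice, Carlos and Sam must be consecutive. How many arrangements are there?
Treat the 4 as one block: (13-4+1)! × 4! = 3628800 × 24 = 87091200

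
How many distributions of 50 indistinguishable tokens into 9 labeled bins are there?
C(50+9-1, 9-1) = C(58, 8) = 1916797311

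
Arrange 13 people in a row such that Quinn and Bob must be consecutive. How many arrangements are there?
Treat the 2 as one block: (13-2+1)! × 2! = 479001600 × 2 = 958003200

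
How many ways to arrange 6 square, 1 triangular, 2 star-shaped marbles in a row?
9! / (6! × 1! × 2!) = 252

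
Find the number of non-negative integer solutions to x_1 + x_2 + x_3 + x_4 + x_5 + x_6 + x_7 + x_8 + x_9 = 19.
C(19+9-1, 9-1) = C(27, 8) = 2220075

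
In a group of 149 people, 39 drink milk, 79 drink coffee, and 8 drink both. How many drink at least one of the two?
|A∪B| = |A| + |B| - |A∩B| = 39 + 79 - 8 = 110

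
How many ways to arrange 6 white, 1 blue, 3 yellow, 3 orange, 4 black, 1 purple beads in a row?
18! / (6! × 1! × 3! × 3! × 4! × 1!) = 10291881600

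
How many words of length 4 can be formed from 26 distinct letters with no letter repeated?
P(26,4) = 26!/(26-4)! = 358800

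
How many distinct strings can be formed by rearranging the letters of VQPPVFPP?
8! / (2! × 1! × 4! × 1!) = 840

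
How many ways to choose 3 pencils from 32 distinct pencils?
C(32,3) = 32!/(3!×29!) = 4960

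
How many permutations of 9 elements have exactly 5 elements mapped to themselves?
Choose the 5 fixed points C(9,5) = 126, derange the rest: !4 = Σ_{j=0}^{4} (-1)^j·4!/j! = 24 - 24 + 12 - 4 + 1 = 9. Product = 126 × 9 = 1134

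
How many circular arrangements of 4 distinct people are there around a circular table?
Circular: fix one position, arrange the rest. (4-1)! = 6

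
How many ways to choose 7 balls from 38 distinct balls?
C(38,7) = 38!/(7!×31!) = 12620256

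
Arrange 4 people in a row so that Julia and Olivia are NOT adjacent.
Total - adjacent = 4! - (4-1)!×2 = 24 - 12 = 12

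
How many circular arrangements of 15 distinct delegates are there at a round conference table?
Circular: fix one position, arrange the rest. (15-1)! = 87178291200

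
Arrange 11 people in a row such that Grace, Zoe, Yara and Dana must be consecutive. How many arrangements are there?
Treat the 4 as one block: (11-4+1)! × 4! = 40320 × 24 = 967680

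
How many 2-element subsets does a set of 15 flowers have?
C(15,2) = 15!/(2!×13!) = 105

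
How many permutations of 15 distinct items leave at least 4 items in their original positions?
Exactly j fixed points: C(15,j)·!(15-j); sum over j ≥ 4 (derangement numbers via !m = (m-1)·(!(m-1) + !(m-2)): !0..!11 = 1, 0, 1, 2, 9, 44, 265, 1854, 14833, 133496, 1334961, 14684570). Σ_{j=4}^{15} C(15,j)·!(15-j) = C(15,4)·!11 + C(15,5)·!10 + C(15,6)·!9 + C(15,7)·!8 + C(15,8)·!7 + C(15,9)·!6 + C(15,10)·!5 + C(15,11)·!4 + C(15,12)·!3 + C(15,13)·!2 + C(15,14)·!1 + C(15,15)·!0 = 1365·14684570 + 3003·1334961 + 5005·133496 + 6435·14833 + 6435·1854 + 5005·265 + 3003·44 + 1365·9 + 455·2 + 105·1 + 15·0 + 1·1 = 24830326016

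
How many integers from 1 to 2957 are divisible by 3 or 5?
⌊2957/3⌋ + ⌊2957/5⌋ - ⌊2957/15⌋ = 985 + 591 - 197 = 1379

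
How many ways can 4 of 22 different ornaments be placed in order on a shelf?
P(22,4) = 22!/(22-4)! = 175560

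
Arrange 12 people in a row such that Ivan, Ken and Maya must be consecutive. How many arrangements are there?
Treat the 3 as one block: (12-3+1)! × 3! = 3628800 × 6 = 21772800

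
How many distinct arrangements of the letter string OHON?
4! / (1! × 2! × 1!) = 12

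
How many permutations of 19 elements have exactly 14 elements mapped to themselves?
Choose the 14 fixed points C(19,14) = 11628, derange the rest: !5 = Σ_{j=0}^{5} (-1)^j·5!/j! = 120 - 120 + 60 - 20 + 5 - 1 = 44. Product = 11628 × 44 = 511632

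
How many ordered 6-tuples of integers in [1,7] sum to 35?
Coefficient of x^35 in (x + x² + ... + x^7)^6. By inclusion-exclusion on dice exceeding 7: Σ_j (-1)^j C(6,j)·C(35-1-7j, 5) = C(6,0)·C(34,5) - C(6,1)·C(27,5) + C(6,2)·C(20,5) - C(6,3)·C(13,5) + C(6,4)·C(6,5) = 1·278256 - 6·80730 + 15·15504 - 20·1287 + 15·6 = 786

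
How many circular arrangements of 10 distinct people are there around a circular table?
Circular: fix one position, arrange the rest. (10-1)! = 362880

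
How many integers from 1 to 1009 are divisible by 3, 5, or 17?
⌊1009/3⌋+⌊1009/5⌋+⌊1009/17⌋ - ⌊1009/15⌋-⌊1009/51⌋-⌊1009/85⌋ + ⌊1009/255⌋ = 336+201+59 - 67-19-11 + 3 = 502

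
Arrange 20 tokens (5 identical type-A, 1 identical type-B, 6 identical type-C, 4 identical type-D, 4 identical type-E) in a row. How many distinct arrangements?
20! / (5! × 1! × 6! × 4! × 4!) = 48886437600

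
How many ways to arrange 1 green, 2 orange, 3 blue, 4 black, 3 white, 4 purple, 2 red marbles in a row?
19! / (1! × 2! × 3! × 4! × 3! × 4! × 2!) = 1466593128000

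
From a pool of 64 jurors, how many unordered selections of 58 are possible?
C(64,58) = 64!/(58!×6!) = 74974368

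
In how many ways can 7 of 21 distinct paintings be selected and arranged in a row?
P(21,7) = 21!/(21-7)! = 586051200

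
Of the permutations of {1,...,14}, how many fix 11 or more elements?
Exactly j fixed points: C(14,j)·!(14-j); sum over j ≥ 11 (derangement numbers via !m = (m-1)·(!(m-1) + !(m-2)): !0..!3 = 1, 0, 1, 2). Σ_{j=11}^{14} C(14,j)·!(14-j) = C(14,11)·!3 + C(14,12)·!2 + C(14,13)·!1 + C(14,14)·!0 = 364·2 + 91·1 + 14·0 + 1·1 = 820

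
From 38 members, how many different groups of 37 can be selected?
C(38,37) = 38!/(37!×1!) = 38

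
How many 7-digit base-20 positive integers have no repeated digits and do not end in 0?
Last digit: 19 nonzero choices. First digit: 18 (nonzero, ≠last). Middle 5: P(18,5) = 1028160. Total = 351630720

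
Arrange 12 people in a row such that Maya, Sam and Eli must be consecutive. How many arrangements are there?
Treat the 3 as one block: (12-3+1)! × 3! = 3628800 × 6 = 21772800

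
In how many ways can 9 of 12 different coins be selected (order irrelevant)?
C(12,9) = 12!/(9!×3!) = 220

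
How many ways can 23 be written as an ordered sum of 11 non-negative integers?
C(23+11-1, 11-1) = C(33, 10) = 92561040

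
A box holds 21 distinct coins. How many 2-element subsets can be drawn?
C(21,2) = 21!/(2!×19!) = 210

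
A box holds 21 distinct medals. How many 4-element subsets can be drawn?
C(21,4) = 21!/(4!×17!) = 5985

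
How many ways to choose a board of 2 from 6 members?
C(6,2) = 6!/(2!×4!) = 15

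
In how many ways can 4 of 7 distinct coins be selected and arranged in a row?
P(7,4) = 7!/(7-4)! = 840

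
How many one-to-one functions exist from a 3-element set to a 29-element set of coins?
P(29,3) = 29!/(29-3)! = 21924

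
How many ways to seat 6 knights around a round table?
Circular: fix one position, arrange the rest. (6-1)! = 120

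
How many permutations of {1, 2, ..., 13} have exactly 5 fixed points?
Choose the 5 fixed points C(13,5) = 1287, derange the rest: !8 = Σ_{j=0}^{8} (-1)^j·8!/j! = 40320 - 40320 + 20160 - 6720 + 1680 - 336 + 56 - 8 + 1 = 14833. Product = 1287 × 14833 = 19090071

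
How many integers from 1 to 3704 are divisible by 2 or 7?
⌊3704/2⌋ + ⌊3704/7⌋ - ⌊3704/14⌋ = 1852 + 529 - 264 = 2117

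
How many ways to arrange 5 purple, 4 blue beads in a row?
9! / (5! × 4!) = 126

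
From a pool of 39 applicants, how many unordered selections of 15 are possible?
C(39,15) = 39!/(15!×24!) = 25140840660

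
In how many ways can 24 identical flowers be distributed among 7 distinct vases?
C(24+7-1, 7-1) = C(30, 6) = 593775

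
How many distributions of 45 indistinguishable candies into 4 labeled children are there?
C(45+4-1, 4-1) = C(48, 3) = 17296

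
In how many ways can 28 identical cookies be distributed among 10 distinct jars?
C(28+10-1, 10-1) = C(37, 9) = 124403620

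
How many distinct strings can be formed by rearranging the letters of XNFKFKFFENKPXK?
14! / (2! × 1! × 4! × 1! × 2! × 4!) = 37837800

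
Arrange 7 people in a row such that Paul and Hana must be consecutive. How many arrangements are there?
Treat the 2 as one block: (7-2+1)! × 2! = 720 × 2 = 1440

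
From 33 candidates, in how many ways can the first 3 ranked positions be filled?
P(33,3) = 33!/(33-3)! = 32736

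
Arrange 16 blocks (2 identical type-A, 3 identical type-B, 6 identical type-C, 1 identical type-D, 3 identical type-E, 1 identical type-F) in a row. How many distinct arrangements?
16! / (2! × 3! × 6! × 1! × 3! × 1!) = 403603200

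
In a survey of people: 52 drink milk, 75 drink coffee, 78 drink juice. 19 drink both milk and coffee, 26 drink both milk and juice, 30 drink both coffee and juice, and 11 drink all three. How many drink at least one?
|A∪B∪C| = 52+75+78-19-26-30+11 = 141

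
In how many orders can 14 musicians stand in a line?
14! = 87178291200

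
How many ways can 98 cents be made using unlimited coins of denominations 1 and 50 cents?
Coefficient of x^98 in 1/(1-x^1) · 1/(1-x^50). Use j coins of 50 for j = 0..⌊98/50⌋ = 1, the rest in 1s: 1 + 1 = 2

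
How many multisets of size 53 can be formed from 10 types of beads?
C(53+10-1, 10-1) = C(62, 9) = 20286591270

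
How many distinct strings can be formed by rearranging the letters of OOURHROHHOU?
11! / (2! × 2! × 4! × 3!) = 69300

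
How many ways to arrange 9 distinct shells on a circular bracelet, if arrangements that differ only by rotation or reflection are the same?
(9-1)!/2 = 40320/2 = 20160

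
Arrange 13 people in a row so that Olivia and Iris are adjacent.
Treat as block: (13-1)! × 2! = 479001600 × 2 = 958003200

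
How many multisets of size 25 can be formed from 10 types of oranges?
C(25+10-1, 10-1) = C(34, 9) = 52451256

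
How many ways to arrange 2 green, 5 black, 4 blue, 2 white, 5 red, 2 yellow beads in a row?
20! / (2! × 5! × 4! × 2! × 5! × 2!) = 879955876800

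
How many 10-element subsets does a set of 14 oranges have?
C(14,10) = 14!/(10!×4!) = 1001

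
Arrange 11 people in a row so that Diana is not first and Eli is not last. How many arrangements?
By inclusion-exclusion: 11! - 2×(11-1)! + (11-2)! = 39916800 - 7257600 + 362880 = 33022080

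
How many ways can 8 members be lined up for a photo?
8! = 40320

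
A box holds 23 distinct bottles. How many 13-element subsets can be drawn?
C(23,13) = 23!/(13!×10!) = 1144066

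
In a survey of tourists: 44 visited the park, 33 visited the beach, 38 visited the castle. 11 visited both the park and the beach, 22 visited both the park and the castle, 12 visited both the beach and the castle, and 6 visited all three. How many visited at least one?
|A∪B∪C| = 44+33+38-11-22-12+6 = 76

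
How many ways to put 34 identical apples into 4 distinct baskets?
C(34+4-1, 4-1) = C(37, 3) = 7770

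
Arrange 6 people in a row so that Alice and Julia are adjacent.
Treat as block: (6-1)! × 2! = 120 × 2 = 240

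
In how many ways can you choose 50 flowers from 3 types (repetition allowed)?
C(50+3-1, 3-1) = C(52, 2) = 1326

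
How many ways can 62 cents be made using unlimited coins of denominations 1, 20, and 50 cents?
Coefficient of x^62 in 1/(1-x^1) · 1/(1-x^20) · 1/(1-x^50). Case on j = number of 50-cent coins (j = 0..1); remainder r = 62 - 50j is made from {1,20} in ⌊r/20⌋+1 ways. r = 62, 12 → 4 + 1 = 5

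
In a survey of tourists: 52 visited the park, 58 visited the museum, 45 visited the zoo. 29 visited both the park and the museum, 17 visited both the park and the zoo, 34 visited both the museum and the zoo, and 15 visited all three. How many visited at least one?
|A∪B∪C| = 52+58+45-29-17-34+15 = 90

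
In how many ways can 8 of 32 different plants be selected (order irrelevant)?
C(32,8) = 32!/(8!×24!) = 10518300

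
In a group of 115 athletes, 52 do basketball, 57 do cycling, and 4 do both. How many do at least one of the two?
|A∪B| = |A| + |B| - |A∩B| = 52 + 57 - 4 = 105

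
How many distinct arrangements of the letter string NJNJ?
4! / (2! × 2!) = 6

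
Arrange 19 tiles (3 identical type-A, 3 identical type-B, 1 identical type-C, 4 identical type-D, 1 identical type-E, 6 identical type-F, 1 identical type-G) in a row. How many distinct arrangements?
19! / (3! × 3! × 1! × 4! × 1! × 6! × 1!) = 195545750400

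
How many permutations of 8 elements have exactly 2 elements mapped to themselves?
Choose the 2 fixed points C(8,2) = 28, derange the rest: !6 = Σ_{j=0}^{6} (-1)^j·6!/j! = 720 - 720 + 360 - 120 + 30 - 6 + 1 = 265. Product = 28 × 265 = 7420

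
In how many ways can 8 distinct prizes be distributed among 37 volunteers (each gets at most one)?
P(37,8) = 37!/(37-8)! = 1556675366400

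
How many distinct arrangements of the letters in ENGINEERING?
11! / (3! × 3! × 2! × 2! × 1!) = 277200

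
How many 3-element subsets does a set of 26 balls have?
C(26,3) = 26!/(3!×23!) = 2600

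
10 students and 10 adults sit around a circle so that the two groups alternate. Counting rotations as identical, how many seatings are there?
Fix one of the students: (10-1)! ways for the remaining students, × 10! ways for the adults = 362880 × 3628800 = 1316818944000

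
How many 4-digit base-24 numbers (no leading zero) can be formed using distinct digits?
First digit: 23 choices (nonzero). Then descending: 23 × 23 × 22 × 21 = 244398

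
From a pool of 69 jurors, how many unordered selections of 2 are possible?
C(69,2) = 69!/(2!×67!) = 2346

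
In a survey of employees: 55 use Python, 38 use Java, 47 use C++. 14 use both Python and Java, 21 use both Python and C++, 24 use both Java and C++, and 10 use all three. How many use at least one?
|A∪B∪C| = 55+38+47-14-21-24+10 = 91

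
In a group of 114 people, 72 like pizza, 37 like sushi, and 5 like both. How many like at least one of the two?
|A∪B| = |A| + |B| - |A∩B| = 72 + 37 - 5 = 104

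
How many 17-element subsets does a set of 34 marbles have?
C(34,17) = 34!/(17!×17!) = 2333606220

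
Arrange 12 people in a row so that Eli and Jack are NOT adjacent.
Total - adjacent = 12! - (12-1)!×2 = 479001600 - 79833600 = 399168000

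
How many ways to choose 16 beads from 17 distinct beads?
C(17,16) = 17!/(16!×1!) = 17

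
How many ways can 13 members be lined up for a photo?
13! = 6227020800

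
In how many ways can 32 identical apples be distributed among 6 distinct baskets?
C(32+6-1, 6-1) = C(37, 5) = 435897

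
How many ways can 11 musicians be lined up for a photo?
11! = 39916800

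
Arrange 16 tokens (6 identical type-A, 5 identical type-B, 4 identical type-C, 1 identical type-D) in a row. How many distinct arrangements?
16! / (6! × 5! × 4! × 1!) = 10090080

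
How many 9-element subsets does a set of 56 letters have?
C(56,9) = 56!/(9!×47!) = 7575968400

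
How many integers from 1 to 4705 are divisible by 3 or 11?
⌊4705/3⌋ + ⌊4705/11⌋ - ⌊4705/33⌋ = 1568 + 427 - 142 = 1853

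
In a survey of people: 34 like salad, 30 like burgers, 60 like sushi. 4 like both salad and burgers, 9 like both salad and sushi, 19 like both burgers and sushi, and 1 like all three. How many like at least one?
|A∪B∪C| = 34+30+60-4-9-19+1 = 93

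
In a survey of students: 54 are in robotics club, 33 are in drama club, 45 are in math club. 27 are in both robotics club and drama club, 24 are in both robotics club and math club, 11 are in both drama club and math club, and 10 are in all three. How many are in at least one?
|A∪B∪C| = 54+33+45-27-24-11+10 = 80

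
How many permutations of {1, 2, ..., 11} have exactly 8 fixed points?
Choose the 8 fixed points C(11,8) = 165, derange the rest: !3 = Σ_{j=0}^{3} (-1)^j·3!/j! = 6 - 6 + 3 - 1 = 2. Product = 165 × 2 = 330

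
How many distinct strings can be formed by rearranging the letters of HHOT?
4! / (1! × 1! × 2!) = 12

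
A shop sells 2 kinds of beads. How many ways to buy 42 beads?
C(42+2-1, 2-1) = C(43, 1) = 43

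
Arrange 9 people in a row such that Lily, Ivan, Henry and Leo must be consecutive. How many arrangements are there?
Treat the 4 as one block: (9-4+1)! × 4! = 720 × 24 = 17280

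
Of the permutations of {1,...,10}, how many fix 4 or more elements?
Exactly j fixed points: C(10,j)·!(10-j); sum over j ≥ 4 (derangement numbers via !m = (m-1)·(!(m-1) + !(m-2)): !0..!6 = 1, 0, 1, 2, 9, 44, 265). Σ_{j=4}^{10} C(10,j)·!(10-j) = C(10,4)·!6 + C(10,5)·!5 + C(10,6)·!4 + C(10,7)·!3 + C(10,8)·!2 + C(10,9)·!1 + C(10,10)·!0 = 210·265 + 252·44 + 210·9 + 120·2 + 45·1 + 10·0 + 1·1 = 68914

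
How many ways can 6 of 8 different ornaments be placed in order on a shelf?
P(8,6) = 8!/(8-6)! = 20160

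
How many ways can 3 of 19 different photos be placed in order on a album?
P(19,3) = 19!/(19-3)! = 5814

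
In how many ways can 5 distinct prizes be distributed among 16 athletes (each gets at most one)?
P(16,5) = 16!/(16-5)! = 524160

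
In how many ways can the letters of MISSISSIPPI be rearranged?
11! / (1! × 4! × 4! × 2!) = 34650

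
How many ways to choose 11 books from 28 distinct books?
C(28,11) = 28!/(11!×17!) = 21474180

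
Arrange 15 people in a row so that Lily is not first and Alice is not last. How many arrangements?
By inclusion-exclusion: 15! - 2×(15-1)! + (15-2)! = 1307674368000 - 174356582400 + 6227020800 = 1139544806400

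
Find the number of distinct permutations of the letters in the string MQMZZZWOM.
9! / (1! × 1! × 3! × 1! × 3!) = 10080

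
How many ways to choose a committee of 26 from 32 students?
C(32,26) = 32!/(26!×6!) = 906192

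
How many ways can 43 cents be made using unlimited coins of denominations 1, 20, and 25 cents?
Coefficient of x^43 in 1/(1-x^1) · 1/(1-x^20) · 1/(1-x^25). Case on j = number of 25-cent coins (j = 0..1); remainder r = 43 - 25j is made from {1,20} in ⌊r/20⌋+1 ways. r = 43, 18 → 3 + 1 = 4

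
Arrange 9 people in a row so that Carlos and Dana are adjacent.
Treat as block: (9-1)! × 2! = 40320 × 2 = 80640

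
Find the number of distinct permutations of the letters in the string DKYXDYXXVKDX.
12! / (2! × 3! × 2! × 1! × 4!) = 831600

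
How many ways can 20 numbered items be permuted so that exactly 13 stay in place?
Choose the 13 fixed points C(20,13) = 77520, derange the rest: !7 = Σ_{j=0}^{7} (-1)^j·7!/j! = 5040 - 5040 + 2520 - 840 + 210 - 42 + 7 - 1 = 1854. Product = 77520 × 1854 = 143722080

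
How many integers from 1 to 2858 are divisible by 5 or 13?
⌊2858/5⌋ + ⌊2858/13⌋ - ⌊2858/65⌋ = 571 + 219 - 43 = 747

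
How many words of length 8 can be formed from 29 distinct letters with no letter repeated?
P(29,8) = 29!/(29-8)! = 173059286400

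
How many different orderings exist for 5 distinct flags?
5! = 120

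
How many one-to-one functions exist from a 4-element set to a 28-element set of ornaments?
P(28,4) = 28!/(28-4)! = 491400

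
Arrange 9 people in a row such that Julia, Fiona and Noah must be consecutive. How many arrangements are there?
Treat the 3 as one block: (9-3+1)! × 3! = 5040 × 6 = 30240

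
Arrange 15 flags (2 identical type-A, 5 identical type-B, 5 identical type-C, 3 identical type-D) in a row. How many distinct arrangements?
15! / (2! × 5! × 5! × 3!) = 7567560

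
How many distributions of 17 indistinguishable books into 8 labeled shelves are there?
C(17+8-1, 8-1) = C(24, 7) = 346104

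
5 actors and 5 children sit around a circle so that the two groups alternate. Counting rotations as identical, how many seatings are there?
Fix one of the actors: (5-1)! ways for the remaining actors, × 5! ways for the children = 24 × 120 = 2880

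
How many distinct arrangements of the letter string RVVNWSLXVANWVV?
14! / (1! × 1! × 1! × 1! × 5! × 1! × 2! × 2!) = 181621440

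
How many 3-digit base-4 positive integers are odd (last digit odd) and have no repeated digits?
Last∈{1,3}. Last=0: 0. Last nonzero: 2×2×P(2,1) = 8. Total = 8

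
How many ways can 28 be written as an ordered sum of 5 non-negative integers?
C(28+5-1, 5-1) = C(32, 4) = 35960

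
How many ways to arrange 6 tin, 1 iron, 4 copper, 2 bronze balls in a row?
13! / (6! × 1! × 4! × 2!) = 180180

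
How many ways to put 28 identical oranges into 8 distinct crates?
C(28+8-1, 8-1) = C(35, 7) = 6724520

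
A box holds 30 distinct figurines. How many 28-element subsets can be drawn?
C(30,28) = 30!/(28!×2!) = 435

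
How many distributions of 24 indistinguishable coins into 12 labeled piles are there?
C(24+12-1, 12-1) = C(35, 11) = 417225900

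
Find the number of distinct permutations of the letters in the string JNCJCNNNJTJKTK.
14! / (2! × 4! × 2! × 2! × 4!) = 18918900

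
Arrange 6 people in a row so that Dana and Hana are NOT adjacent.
Total - adjacent = 6! - (6-1)!×2 = 720 - 240 = 480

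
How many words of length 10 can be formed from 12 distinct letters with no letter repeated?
P(12,10) = 12!/(12-10)! = 239500800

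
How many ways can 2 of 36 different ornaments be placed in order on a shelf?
P(36,2) = 36!/(36-2)! = 1260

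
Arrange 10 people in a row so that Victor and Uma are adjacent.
Treat as block: (10-1)! × 2! = 362880 × 2 = 725760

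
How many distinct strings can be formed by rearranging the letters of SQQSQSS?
7! / (4! × 3!) = 35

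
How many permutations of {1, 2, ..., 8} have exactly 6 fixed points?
Choose the 6 fixed points C(8,6) = 28, derange the rest: !2 = Σ_{j=0}^{2} (-1)^j·2!/j! = 2 - 2 + 1 = 1. Product = 28 × 1 = 28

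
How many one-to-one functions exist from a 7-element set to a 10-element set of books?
P(10,7) = 10!/(10-7)! = 604800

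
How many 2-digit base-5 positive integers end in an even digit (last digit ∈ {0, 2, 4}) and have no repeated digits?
Last∈{0,2,4}. Last=0: 4. Last nonzero: 2×3×P(3,0) = 6. Total = 10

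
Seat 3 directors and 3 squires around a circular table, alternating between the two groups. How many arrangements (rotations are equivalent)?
Fix one of the directors: (3-1)! ways for the remaining directors, × 3! ways for the squires = 2 × 6 = 12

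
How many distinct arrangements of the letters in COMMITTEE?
9! / (1! × 1! × 2! × 1! × 2! × 2!) = 45360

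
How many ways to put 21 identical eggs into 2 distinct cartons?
C(21+2-1, 2-1) = C(22, 1) = 22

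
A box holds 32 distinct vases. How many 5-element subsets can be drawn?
C(32,5) = 32!/(5!×27!) = 201376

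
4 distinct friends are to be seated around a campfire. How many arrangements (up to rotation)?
Circular: fix one position, arrange the rest. (4-1)! = 6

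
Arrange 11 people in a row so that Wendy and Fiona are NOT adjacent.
Total - adjacent = 11! - (11-1)!×2 = 39916800 - 7257600 = 32659200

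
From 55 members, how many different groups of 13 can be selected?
C(55,13) = 55!/(13!×42!) = 1451182990950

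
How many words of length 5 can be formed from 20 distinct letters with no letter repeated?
P(20,5) = 20!/(20-5)! = 1860480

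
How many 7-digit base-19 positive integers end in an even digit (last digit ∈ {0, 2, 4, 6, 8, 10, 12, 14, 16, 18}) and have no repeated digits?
Last∈{0,2,4,6,8,10,12,14,16,18}. Last=0: 13366080. Last nonzero: 9×17×P(17,5) = 113611680. Total = 126977760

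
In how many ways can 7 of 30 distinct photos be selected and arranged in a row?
P(30,7) = 30!/(30-7)! = 10260432000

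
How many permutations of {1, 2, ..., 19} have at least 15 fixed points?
Exactly j fixed points: C(19,j)·!(19-j); sum over j ≥ 15 (derangement numbers via !m = (m-1)·(!(m-1) + !(m-2)): !0..!4 = 1, 0, 1, 2, 9). Σ_{j=15}^{19} C(19,j)·!(19-j) = C(19,15)·!4 + C(19,16)·!3 + C(19,17)·!2 + C(19,18)·!1 + C(19,19)·!0 = 3876·9 + 969·2 + 171·1 + 19·0 + 1·1 = 36994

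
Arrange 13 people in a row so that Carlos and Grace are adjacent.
Treat as block: (13-1)! × 2! = 479001600 × 2 = 958003200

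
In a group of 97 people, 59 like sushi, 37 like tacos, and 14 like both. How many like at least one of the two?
|A∪B| = |A| + |B| - |A∩B| = 59 + 37 - 14 = 82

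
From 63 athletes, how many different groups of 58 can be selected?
C(63,58) = 63!/(58!×5!) = 7028847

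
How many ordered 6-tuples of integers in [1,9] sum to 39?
Coefficient of x^39 in (x + x² + ... + x^9)^6. By inclusion-exclusion on dice exceeding 9: Σ_j (-1)^j C(6,j)·C(39-1-9j, 5) = C(6,0)·C(38,5) - C(6,1)·C(29,5) + C(6,2)·C(20,5) - C(6,3)·C(11,5) = 1·501942 - 6·118755 + 15·15504 - 20·462 = 12732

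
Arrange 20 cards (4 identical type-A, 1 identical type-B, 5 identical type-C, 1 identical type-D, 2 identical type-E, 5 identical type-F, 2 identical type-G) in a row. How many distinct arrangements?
20! / (4! × 1! × 5! × 1! × 2! × 5! × 2!) = 1759911753600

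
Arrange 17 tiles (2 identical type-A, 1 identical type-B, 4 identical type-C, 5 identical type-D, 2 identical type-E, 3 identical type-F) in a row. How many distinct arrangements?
17! / (2! × 1! × 4! × 5! × 2! × 3!) = 5145940800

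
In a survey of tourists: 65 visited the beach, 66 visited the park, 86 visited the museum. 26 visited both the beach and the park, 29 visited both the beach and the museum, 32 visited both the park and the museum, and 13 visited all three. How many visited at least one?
|A∪B∪C| = 65+66+86-26-29-32+13 = 143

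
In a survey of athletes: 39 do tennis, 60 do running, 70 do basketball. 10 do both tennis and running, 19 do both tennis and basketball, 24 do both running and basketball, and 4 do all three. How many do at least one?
|A∪B∪C| = 39+60+70-10-19-24+4 = 120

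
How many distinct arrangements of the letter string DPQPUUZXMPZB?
12! / (2! × 3! × 1! × 1! × 1! × 1! × 1! × 2!) = 19958400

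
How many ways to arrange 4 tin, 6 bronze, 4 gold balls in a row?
14! / (4! × 6! × 4!) = 210210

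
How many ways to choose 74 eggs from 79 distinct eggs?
C(79,74) = 79!/(74!×5!) = 22537515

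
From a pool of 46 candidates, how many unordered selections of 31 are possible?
C(46,31) = 46!/(31!×15!) = 511738760544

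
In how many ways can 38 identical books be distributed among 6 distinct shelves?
C(38+6-1, 6-1) = C(43, 5) = 962598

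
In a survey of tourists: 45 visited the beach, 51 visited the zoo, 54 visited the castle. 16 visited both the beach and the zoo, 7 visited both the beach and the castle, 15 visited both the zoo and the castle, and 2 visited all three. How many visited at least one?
|A∪B∪C| = 45+51+54-16-7-15+2 = 114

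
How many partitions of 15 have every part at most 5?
Let r_j(i) = number of partitions of i into parts ≤ j, for i = 0..15. r_1(i) = 1 for all i; r_j(i) = r_{j-1}(i) + r_j(i-j). Rows j = 2..5: ≤2: 1 1 2 2 3 3 4 4 5 5 6 6 7 7 8 8; ≤3: 1 1 2 3 4 5 7 8 10 12 14 16 19 21 24 27; ≤4: 1 1 2 3 5 6 9 11 15 18 23 27 34 39 47 54; ≤5: 1 1 2 3 5 7 10 13 18 23 30 37 47 57 70 84. r_5(15) = 84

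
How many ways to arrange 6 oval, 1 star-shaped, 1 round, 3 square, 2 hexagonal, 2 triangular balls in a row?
15! / (6! × 1! × 1! × 3! × 2! × 2!) = 75675600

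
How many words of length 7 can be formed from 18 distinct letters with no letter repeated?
P(18,7) = 18!/(18-7)! = 160392960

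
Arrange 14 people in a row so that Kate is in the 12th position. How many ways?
Fix one position: (14-1)! = 6227020800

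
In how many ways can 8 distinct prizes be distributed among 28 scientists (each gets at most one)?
P(28,8) = 28!/(28-8)! = 125318793600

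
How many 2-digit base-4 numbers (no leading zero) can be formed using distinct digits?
First digit: 3 choices (nonzero). Then descending: 3 × 3 = 9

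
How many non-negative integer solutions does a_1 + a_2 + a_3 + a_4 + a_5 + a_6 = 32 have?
C(32+6-1, 6-1) = C(37, 5) = 435897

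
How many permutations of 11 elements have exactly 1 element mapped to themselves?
Choose the 1 fixed point C(11,1) = 11, derange the rest: !10 = Σ_{j=0}^{10} (-1)^j·10!/j! = 3628800 - 3628800 + 1814400 - 604800 + 151200 - 30240 + 5040 - 720 + 90 - 10 + 1 = 1334961. Product = 11 × 1334961 = 14684571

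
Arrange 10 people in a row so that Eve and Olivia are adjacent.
Treat as block: (10-1)! × 2! = 362880 × 2 = 725760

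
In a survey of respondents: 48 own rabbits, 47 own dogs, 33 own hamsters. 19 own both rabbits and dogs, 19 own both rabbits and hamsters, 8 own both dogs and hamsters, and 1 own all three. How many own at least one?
|A∪B∪C| = 48+47+33-19-19-8+1 = 83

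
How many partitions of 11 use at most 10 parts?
By conjugation, equals partitions of 11 into parts ≤ 10. Let r_j(i) = number of partitions of i into parts ≤ j, for i = 0..11. r_1(i) = 1 for all i; r_j(i) = r_{j-1}(i) + r_j(i-j). Rows j = 2..10: ≤2: 1 1 2 2 3 3 4 4 5 5 6 6; ≤3: 1 1 2 3 4 5 7 8 10 12 14 16; ≤4: 1 1 2 3 5 6 9 11 15 18 23 27; ≤5: 1 1 2 3 5 7 10 13 18 23 30 37; ≤6: 1 1 2 3 5 7 11 14 20 26 35 44; ≤7: 1 1 2 3 5 7 11 15 21 28 38 49; ≤8: 1 1 2 3 5 7 11 15 22 29 40 52; ≤9: 1 1 2 3 5 7 11 15 22 30 41 54; ≤10: 1 1 2 3 5 7 11 15 22 30 42 55. r_10(11) = 55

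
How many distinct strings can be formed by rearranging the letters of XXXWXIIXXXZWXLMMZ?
17! / (2! × 8! × 2! × 2! × 2! × 1!) = 551350800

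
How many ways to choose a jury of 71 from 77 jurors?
C(77,71) = 77!/(71!×6!) = 237093780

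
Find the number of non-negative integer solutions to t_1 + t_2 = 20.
C(20+2-1, 2-1) = C(21, 1) = 21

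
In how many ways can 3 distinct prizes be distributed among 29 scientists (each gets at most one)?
P(29,3) = 29!/(29-3)! = 21924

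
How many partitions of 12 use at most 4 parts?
By conjugation, equals partitions of 12 into parts ≤ 4. Let r_j(i) = number of partitions of i into parts ≤ j, for i = 0..12. r_1(i) = 1 for all i; r_j(i) = r_{j-1}(i) + r_j(i-j). Rows j = 2..4: ≤2: 1 1 2 2 3 3 4 4 5 5 6 6 7; ≤3: 1 1 2 3 4 5 7 8 10 12 14 16 19; ≤4: 1 1 2 3 5 6 9 11 15 18 23 27 34. r_4(12) = 34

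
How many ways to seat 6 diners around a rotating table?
Circular: fix one position, arrange the rest. (6-1)! = 120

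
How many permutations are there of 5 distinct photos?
5! = 120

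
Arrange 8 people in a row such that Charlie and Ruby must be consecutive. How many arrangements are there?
Treat the 2 as one block: (8-2+1)! × 2! = 5040 × 2 = 10080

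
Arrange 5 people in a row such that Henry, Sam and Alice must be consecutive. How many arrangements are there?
Treat the 3 as one block: (5-3+1)! × 3! = 6 × 6 = 36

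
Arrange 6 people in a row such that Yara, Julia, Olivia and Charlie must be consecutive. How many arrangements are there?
Treat the 4 as one block: (6-4+1)! × 4! = 6 × 24 = 144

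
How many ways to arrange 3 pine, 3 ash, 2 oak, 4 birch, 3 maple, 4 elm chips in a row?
19! / (3! × 3! × 2! × 4! × 3! × 4!) = 488864376000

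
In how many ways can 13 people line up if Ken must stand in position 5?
Fix one position: (13-1)! = 479001600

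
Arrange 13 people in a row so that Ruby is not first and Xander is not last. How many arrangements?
By inclusion-exclusion: 13! - 2×(13-1)! + (13-2)! = 6227020800 - 958003200 + 39916800 = 5308934400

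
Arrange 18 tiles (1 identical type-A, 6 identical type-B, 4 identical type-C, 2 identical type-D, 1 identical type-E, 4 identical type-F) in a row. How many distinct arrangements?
18! / (1! × 6! × 4! × 2! × 1! × 4!) = 7718911200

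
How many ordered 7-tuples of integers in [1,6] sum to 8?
Coefficient of x^8 in (x + x² + ... + x^6)^7. By inclusion-exclusion on dice exceeding 6: Σ_j (-1)^j C(7,j)·C(8-1-6j, 6) = C(7,0)·C(7,6) = 1·7 = 7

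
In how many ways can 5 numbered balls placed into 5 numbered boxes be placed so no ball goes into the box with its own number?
!5 = Σ_{j=0}^{5} (-1)^j·5!/j! = 120 - 120 + 60 - 20 + 5 - 1 = 44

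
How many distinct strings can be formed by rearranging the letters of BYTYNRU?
7! / (1! × 1! × 1! × 2! × 1! × 1!) = 2520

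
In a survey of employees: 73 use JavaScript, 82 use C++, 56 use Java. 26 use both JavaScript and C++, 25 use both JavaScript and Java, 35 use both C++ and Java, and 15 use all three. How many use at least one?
|A∪B∪C| = 73+82+56-26-25-35+15 = 140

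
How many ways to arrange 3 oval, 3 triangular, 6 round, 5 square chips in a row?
17! / (3! × 3! × 6! × 5!) = 114354240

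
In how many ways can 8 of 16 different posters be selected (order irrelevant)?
C(16,8) = 16!/(8!×8!) = 12870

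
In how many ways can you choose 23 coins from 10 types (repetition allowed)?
C(23+10-1, 10-1) = C(32, 9) = 28048800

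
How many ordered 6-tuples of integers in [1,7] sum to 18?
Coefficient of x^18 in (x + x² + ... + x^7)^6. By inclusion-exclusion on dice exceeding 7: Σ_j (-1)^j C(6,j)·C(18-1-7j, 5) = C(6,0)·C(17,5) - C(6,1)·C(10,5) = 1·6188 - 6·252 = 4676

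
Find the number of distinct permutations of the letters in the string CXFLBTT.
7! / (1! × 1! × 1! × 1! × 2! × 1!) = 2520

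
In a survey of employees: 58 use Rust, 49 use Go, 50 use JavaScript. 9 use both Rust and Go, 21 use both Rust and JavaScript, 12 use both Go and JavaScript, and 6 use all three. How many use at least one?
|A∪B∪C| = 58+49+50-9-21-12+6 = 121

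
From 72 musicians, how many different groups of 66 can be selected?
C(72,66) = 72!/(66!×6!) = 156238908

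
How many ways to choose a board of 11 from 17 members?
C(17,11) = 17!/(11!×6!) = 12376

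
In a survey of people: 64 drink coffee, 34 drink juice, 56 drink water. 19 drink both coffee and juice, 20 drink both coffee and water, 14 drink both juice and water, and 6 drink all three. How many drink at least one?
|A∪B∪C| = 64+34+56-19-20-14+6 = 107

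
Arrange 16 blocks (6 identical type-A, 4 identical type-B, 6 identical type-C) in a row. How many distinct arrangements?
16! / (6! × 4! × 6!) = 1681680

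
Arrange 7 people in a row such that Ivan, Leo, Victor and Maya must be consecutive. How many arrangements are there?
Treat the 4 as one block: (7-4+1)! × 4! = 24 × 24 = 576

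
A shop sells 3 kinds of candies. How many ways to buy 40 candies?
C(40+3-1, 3-1) = C(42, 2) = 861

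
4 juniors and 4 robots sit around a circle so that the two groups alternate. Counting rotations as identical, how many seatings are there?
Fix one of the juniors: (4-1)! ways for the remaining juniors, × 4! ways for the robots = 6 × 24 = 144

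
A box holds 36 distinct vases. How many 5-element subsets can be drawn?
C(36,5) = 36!/(5!×31!) = 376992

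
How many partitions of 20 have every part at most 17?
Let r_j(i) = number of partitions of i into parts ≤ j, for i = 0..20. r_1(i) = 1 for all i; r_j(i) = r_{j-1}(i) + r_j(i-j). Rows j = 2..17: ≤2: 1 1 2 2 3 3 4 4 5 5 6 6 7 7 8 8 9 9 10 10 11; ≤3: 1 1 2 3 4 5 7 8 10 12 14 16 19 21 24 27 30 33 37 40 44; ≤4: 1 1 2 3 5 6 9 11 15 18 23 27 34 39 47 54 64 72 84 94 108; ≤5: 1 1 2 3 5 7 10 13 18 23 30 37 47 57 70 84 101 119 141 164 192; ≤6: 1 1 2 3 5 7 11 14 20 26 35 44 58 71 90 110 136 163 199 235 282; ≤7: 1 1 2 3 5 7 11 15 21 28 38 49 65 82 105 131 164 201 248 300 364; ≤8: 1 1 2 3 5 7 11 15 22 29 40 52 70 89 116 146 186 230 288 352 434; ≤9: 1 1 2 3 5 7 11 15 22 30 41 54 73 94 123 157 201 252 318 393 488; ≤10: 1 1 2 3 5 7 11 15 22 30 42 55 75 97 128 164 212 267 340 423 530; ≤11: 1 1 2 3 5 7 11 15 22 30 42 56 76 99 131 169 219 278 355 445 560; ≤12: 1 1 2 3 5 7 11 15 22 30 42 56 77 100 133 172 224 285 366 460 582; ≤13: 1 1 2 3 5 7 11 15 22 30 42 56 77 101 134 174 227 290 373 471 597; ≤14: 1 1 2 3 5 7 11 15 22 30 42 56 77 101 135 175 229 293 378 478 608; ≤15: 1 1 2 3 5 7 11 15 22 30 42 56 77 101 135 176 230 295 381 483 615; ≤16: 1 1 2 3 5 7 11 15 22 30 42 56 77 101 135 176 231 296 383 486 620; ≤17: 1 1 2 3 5 7 11 15 22 30 42 56 77 101 135 176 231 297 384 488 623. r_17(20) = 623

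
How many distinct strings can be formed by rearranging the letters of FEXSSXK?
7! / (1! × 2! × 2! × 1! × 1!) = 1260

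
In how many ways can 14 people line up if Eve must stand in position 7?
Fix one position: (14-1)! = 6227020800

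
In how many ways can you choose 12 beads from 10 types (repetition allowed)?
C(12+10-1, 10-1) = C(21, 9) = 293930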